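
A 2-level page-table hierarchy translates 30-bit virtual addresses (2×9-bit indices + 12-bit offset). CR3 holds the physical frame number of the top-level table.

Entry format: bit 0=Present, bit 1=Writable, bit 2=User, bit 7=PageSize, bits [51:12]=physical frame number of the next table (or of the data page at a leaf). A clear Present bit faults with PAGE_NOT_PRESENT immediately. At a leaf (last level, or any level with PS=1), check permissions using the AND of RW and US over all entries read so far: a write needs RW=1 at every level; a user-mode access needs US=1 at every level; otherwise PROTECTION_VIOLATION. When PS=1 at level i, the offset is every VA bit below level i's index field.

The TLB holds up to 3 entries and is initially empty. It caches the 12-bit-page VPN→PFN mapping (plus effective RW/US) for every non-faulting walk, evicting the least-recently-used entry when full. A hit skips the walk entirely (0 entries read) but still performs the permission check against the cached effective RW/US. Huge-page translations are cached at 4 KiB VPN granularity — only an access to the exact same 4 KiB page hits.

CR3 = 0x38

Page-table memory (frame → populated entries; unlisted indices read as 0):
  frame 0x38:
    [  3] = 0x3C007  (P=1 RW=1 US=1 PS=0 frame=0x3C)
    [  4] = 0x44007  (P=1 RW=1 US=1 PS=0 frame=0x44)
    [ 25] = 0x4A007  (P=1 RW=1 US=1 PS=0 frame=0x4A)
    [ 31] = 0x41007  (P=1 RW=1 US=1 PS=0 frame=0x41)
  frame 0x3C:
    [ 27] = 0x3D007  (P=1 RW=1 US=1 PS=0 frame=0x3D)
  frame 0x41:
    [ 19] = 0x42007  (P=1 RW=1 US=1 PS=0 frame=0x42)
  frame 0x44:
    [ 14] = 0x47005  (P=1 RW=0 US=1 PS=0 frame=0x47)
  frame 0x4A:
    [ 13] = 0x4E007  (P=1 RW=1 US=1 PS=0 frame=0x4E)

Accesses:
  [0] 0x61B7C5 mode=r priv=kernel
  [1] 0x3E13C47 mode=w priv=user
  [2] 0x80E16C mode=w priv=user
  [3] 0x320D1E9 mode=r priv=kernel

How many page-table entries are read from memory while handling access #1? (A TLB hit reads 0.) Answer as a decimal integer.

Walk each access:
#0 VA=0x61B7C5 (r,kernel):
  L0: frame=0x38 idx=3 entry=0x3C007 [P=1 RW=1 US=1 PS=0]
  L1: frame=0x3C idx=27 entry=0x3D007 [P=1 RW=1 US=1 PS=0]
  ✓ 0x3D7C5  — 2 lookups
#1 VA=0x3E13C47 (w,user):
  L0: frame=0x38 idx=31 entry=0x41007 [P=1 RW=1 US=1 PS=0]
  L1: frame=0x41 idx=19 entry=0x42007 [P=1 RW=1 US=1 PS=0]
  ✓ 0x42C47  — 2 lookups
#2 VA=0x80E16C (w,user):
  L0: frame=0x38 idx=4 entry=0x44007 [P=1 RW=1 US=1 PS=0]
  L1: frame=0x44 idx=14 entry=0x47005 [P=1 RW=0 US=1 PS=0]
  → PROTECTION_VIOLATION  (2 entries read)
#3 VA=0x320D1E9 (r,kernel):
  L0: frame=0x38 idx=25 entry=0x4A007 [P=1 RW=1 US=1 PS=0]
  L1: frame=0x4A idx=13 entry=0x4E007 [P=1 RW=1 US=1 PS=0]
  ✓ 0x4E1E9  — 2 lookups

Entries read for #1: 2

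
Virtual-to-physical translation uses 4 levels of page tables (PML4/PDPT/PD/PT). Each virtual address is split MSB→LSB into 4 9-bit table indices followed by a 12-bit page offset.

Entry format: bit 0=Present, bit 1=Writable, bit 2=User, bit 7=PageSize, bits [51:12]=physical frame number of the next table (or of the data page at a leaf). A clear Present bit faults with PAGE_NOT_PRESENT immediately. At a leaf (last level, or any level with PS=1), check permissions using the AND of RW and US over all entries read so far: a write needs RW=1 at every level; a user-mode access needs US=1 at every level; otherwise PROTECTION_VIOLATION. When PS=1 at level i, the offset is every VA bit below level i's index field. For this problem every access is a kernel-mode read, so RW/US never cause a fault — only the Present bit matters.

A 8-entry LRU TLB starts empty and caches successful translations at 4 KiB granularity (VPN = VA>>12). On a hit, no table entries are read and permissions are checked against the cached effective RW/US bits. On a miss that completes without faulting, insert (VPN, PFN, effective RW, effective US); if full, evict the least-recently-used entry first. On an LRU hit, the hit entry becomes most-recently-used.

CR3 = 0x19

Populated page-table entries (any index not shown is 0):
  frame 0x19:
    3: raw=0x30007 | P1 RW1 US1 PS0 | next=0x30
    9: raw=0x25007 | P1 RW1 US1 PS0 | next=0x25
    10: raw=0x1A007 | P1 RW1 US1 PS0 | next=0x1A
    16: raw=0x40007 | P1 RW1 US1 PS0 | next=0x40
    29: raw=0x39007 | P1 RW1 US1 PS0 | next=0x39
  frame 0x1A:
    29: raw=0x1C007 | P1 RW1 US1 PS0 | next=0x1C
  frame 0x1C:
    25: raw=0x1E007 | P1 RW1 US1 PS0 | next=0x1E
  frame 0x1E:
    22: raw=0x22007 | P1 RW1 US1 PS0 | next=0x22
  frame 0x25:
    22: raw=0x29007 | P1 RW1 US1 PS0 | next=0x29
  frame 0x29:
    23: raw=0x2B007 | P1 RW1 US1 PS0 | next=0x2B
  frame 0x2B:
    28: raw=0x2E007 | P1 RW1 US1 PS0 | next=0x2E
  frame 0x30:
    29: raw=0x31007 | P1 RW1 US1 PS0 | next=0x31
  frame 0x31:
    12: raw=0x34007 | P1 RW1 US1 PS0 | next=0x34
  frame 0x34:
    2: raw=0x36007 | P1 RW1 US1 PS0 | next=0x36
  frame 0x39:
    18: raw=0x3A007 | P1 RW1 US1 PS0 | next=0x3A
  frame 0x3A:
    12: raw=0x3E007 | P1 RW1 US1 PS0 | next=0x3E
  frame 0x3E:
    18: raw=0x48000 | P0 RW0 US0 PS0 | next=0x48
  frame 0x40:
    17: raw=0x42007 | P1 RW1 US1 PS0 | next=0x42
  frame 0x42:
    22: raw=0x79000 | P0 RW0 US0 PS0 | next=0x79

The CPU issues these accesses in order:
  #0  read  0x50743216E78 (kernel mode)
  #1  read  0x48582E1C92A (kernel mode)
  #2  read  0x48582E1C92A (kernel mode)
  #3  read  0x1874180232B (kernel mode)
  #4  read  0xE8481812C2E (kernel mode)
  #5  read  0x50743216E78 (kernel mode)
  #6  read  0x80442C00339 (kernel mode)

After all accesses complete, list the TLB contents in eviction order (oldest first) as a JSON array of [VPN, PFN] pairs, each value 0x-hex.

Per-access translation:
#0 VA=0x50743216E78 (r,kernel):
  L0: frame=0x19 idx=10 entry=0x1A007 [P=1 RW=1 US=1 PS=0]
  L1: frame=0x1A idx=29 entry=0x1C007 [P=1 RW=1 US=1 PS=0]
  L2: frame=0x1C idx=25 entry=0x1E007 [P=1 RW=1 US=1 PS=0]
  L3: frame=0x1E idx=22 entry=0x22007 [P=1 RW=1 US=1 PS=0]
  → PA=0x22E78  (4 entries read)
#1 VA=0x48582E1C92A (r,kernel):
  L0: frame=0x19 idx=9 entry=0x25007 [P=1 RW=1 US=1 PS=0]
  L1: frame=0x25 idx=22 entry=0x29007 [P=1 RW=1 US=1 PS=0]
  L2: frame=0x29 idx=23 entry=0x2B007 [P=1 RW=1 US=1 PS=0]
  L3: frame=0x2B idx=28 entry=0x2E007 [P=1 RW=1 US=1 PS=0]
  → PA=0x2E92A  (4 entries read)
#2 VA=0x48582E1C92A (r,kernel):
  TLB hit vpn=0x48582E1C → PA=0x2E92A
#3 VA=0x1874180232B (r,kernel):
  L0: frame=0x19 idx=3 entry=0x30007 [P=1 RW=1 US=1 PS=0]
  L1: frame=0x30 idx=29 entry=0x31007 [P=1 RW=1 US=1 PS=0]
  L2: frame=0x31 idx=12 entry=0x34007 [P=1 RW=1 US=1 PS=0]
  L3: frame=0x34 idx=2 entry=0x36007 [P=1 RW=1 US=1 PS=0]
  → PA=0x3632B  (4 entries read)
#4 VA=0xE8481812C2E (r,kernel):
  L0: frame=0x19 idx=29 entry=0x39007 [P=1 RW=1 US=1 PS=0]
  L1: frame=0x39 idx=18 entry=0x3A007 [P=1 RW=1 US=1 PS=0]
  L2: frame=0x3A idx=12 entry=0x3E007 [P=1 RW=1 US=1 PS=0]
  L3: frame=0x3E idx=18 entry=0x48000 [P=0 RW=0 US=0 PS=0]
  ⇒ fault: PAGE_NOT_PRESENT  — 4 lookups
#5 VA=0x50743216E78 (r,kernel):
  TLB hit vpn=0x50743216 → PA=0x22E78
#6 VA=0x80442C00339 (r,kernel):
  L0: frame=0x19 idx=16 entry=0x40007 [P=1 RW=1 US=1 PS=0]
  L1: frame=0x40 idx=17 entry=0x42007 [P=1 RW=1 US=1 PS=0]
  L2: frame=0x42 idx=22 entry=0x79000 [P=0 RW=0 US=0 PS=0]
  ⇒ fault: PAGE_NOT_PRESENT  — 3 lookups

TLB: [["0x48582E1C", "0x2E"], ["0x18741802", "0x36"], ["0x50743216", "0x22"]]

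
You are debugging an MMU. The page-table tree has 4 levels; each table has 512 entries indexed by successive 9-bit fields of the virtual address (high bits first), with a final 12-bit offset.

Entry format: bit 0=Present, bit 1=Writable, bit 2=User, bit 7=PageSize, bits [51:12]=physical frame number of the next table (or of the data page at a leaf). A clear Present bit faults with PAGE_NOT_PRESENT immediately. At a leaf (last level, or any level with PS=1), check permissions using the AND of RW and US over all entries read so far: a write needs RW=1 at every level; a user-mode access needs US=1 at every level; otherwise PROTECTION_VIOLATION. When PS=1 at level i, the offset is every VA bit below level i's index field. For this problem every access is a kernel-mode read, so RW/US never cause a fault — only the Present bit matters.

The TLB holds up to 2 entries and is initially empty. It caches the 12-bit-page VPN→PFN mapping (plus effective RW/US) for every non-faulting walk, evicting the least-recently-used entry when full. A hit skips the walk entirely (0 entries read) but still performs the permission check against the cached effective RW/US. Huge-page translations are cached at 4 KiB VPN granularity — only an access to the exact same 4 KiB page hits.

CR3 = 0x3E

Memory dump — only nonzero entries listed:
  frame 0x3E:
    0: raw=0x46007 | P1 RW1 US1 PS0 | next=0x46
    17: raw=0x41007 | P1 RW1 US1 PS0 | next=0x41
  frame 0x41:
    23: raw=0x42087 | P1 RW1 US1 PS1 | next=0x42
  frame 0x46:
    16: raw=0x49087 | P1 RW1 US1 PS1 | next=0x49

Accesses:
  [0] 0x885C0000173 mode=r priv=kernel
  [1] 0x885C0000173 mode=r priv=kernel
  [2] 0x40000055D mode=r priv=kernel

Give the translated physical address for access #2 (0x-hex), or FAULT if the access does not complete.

Trace:
#0 VA=0x885C0000173 (r,kernel):
  [0] read 0x3E idx=17: raw=0x41007 flags P=1 W=1 U=1 S=0
  [1] read 0x41 idx=23: raw=0x42087 flags P=1 W=1 U=1 S=1
  ✓ 0x42173 (huge @L1)  — 2 lookups
#1 VA=0x885C0000173 (r,kernel):
  TLB hit vpn=0x885C0000 → PA=0x42173
#2 VA=0x40000055D (r,kernel):
  [0] read 0x3E idx=0: raw=0x46007 flags P=1 W=1 U=1 S=0
  [1] read 0x46 idx=16: raw=0x49087 flags P=1 W=1 U=1 S=1
  ✓ 0x4955D (huge @L1)  — 2 lookups

Access #2 PA: 0x4955D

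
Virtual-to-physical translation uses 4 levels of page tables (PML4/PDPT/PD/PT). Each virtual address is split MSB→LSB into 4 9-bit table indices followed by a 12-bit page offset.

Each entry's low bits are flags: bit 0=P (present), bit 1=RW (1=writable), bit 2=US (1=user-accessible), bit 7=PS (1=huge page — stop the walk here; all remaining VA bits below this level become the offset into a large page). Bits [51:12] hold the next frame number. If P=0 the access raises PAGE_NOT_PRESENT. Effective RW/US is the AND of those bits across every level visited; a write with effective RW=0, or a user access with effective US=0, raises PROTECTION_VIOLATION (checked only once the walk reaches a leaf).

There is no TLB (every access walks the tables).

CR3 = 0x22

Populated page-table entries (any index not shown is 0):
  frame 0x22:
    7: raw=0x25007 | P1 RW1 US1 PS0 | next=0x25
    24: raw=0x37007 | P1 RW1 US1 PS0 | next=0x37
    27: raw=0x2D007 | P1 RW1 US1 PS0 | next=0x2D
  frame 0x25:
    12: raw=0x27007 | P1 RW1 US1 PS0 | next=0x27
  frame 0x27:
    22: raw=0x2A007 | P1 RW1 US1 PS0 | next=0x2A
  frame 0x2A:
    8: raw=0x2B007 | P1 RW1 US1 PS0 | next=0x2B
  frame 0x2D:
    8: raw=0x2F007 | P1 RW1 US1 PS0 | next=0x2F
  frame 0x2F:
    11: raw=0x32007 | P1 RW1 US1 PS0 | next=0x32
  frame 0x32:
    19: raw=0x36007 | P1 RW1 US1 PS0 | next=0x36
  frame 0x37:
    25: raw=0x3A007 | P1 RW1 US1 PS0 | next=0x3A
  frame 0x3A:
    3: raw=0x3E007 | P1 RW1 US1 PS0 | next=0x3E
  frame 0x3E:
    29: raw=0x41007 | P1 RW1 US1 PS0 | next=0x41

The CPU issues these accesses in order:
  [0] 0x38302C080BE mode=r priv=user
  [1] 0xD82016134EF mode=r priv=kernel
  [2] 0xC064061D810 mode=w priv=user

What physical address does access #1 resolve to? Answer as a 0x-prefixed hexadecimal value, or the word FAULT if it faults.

Per-access translation:
#0 VA=0x38302C080BE (r,user):
  L0: frame=0x22 idx=7 entry=0x25007 [P=1 RW=1 US=1 PS=0]
  L1: frame=0x25 idx=12 entry=0x27007 [P=1 RW=1 US=1 PS=0]
  L2: frame=0x27 idx=22 entry=0x2A007 [P=1 RW=1 US=1 PS=0]
  L3: frame=0x2A idx=8 entry=0x2B007 [P=1 RW=1 US=1 PS=0]
  → PA=0x2B0BE  (4 entries read)
#1 VA=0xD82016134EF (r,kernel):
  L0: frame=0x22 idx=27 entry=0x2D007 [P=1 RW=1 US=1 PS=0]
  L1: frame=0x2D idx=8 entry=0x2F007 [P=1 RW=1 US=1 PS=0]
  L2: frame=0x2F idx=11 entry=0x32007 [P=1 RW=1 US=1 PS=0]
  L3: frame=0x32 idx=19 entry=0x36007 [P=1 RW=1 US=1 PS=0]
  → PA=0x364EF  (4 entries read)
#2 VA=0xC064061D810 (w,user):
  L0: frame=0x22 idx=24 entry=0x37007 [P=1 RW=1 US=1 PS=0]
  L1: frame=0x37 idx=25 entry=0x3A007 [P=1 RW=1 US=1 PS=0]
  L2: frame=0x3A idx=3 entry=0x3E007 [P=1 RW=1 US=1 PS=0]
  L3: frame=0x3E idx=29 entry=0x41007 [P=1 RW=1 US=1 PS=0]
  → PA=0x41810  (4 entries read)

Access #1 PA: 0x364EF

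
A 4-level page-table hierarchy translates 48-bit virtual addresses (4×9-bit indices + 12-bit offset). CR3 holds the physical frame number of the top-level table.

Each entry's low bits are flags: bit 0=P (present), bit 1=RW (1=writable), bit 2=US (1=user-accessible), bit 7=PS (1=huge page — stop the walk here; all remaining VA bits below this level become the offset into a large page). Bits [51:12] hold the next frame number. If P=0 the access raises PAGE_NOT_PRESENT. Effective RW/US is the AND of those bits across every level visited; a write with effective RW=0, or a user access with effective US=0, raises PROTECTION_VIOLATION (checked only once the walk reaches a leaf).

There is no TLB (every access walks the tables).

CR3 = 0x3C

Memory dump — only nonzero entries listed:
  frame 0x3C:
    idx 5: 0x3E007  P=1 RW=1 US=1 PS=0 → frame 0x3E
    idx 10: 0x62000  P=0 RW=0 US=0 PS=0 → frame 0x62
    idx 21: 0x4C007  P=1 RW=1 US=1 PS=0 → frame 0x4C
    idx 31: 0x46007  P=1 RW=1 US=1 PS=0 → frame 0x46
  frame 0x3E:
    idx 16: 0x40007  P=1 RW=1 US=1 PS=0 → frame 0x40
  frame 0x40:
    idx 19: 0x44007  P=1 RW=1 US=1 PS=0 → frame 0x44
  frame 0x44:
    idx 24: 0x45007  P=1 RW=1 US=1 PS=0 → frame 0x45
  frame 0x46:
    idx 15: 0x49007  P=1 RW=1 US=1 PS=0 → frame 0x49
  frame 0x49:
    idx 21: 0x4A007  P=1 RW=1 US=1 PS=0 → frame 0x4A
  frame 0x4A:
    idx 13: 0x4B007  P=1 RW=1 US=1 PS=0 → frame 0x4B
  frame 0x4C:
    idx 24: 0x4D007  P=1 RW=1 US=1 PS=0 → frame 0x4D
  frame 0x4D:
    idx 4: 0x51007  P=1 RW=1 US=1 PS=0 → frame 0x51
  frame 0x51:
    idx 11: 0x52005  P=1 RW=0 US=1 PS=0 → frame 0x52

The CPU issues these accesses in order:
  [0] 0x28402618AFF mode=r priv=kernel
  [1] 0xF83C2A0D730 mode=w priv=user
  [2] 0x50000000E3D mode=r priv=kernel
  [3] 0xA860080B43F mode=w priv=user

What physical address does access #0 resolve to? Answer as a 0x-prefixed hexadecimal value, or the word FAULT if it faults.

Walk each access:
#0 VA=0x28402618AFF (r,kernel):
  [0] read 0x3C idx=5: raw=0x3E007 flags P=1 W=1 U=1 S=0
  [1] read 0x3E idx=16: raw=0x40007 flags P=1 W=1 U=1 S=0
  [2] read 0x40 idx=19: raw=0x44007 flags P=1 W=1 U=1 S=0
  [3] read 0x44 idx=24: raw=0x45007 flags P=1 W=1 U=1 S=0
  ⇒ phys 0x45AFF  [4 reads]
#1 VA=0xF83C2A0D730 (w,user):
  [0] read 0x3C idx=31: raw=0x46007 flags P=1 W=1 U=1 S=0
  [1] read 0x46 idx=15: raw=0x49007 flags P=1 W=1 U=1 S=0
  [2] read 0x49 idx=21: raw=0x4A007 flags P=1 W=1 U=1 S=0
  [3] read 0x4A idx=13: raw=0x4B007 flags P=1 W=1 U=1 S=0
  ⇒ phys 0x4B730  [4 reads]
#2 VA=0x50000000E3D (r,kernel):
  [0] read 0x3C idx=10: raw=0x62000 flags P=0 W=0 U=0 S=0
  → PAGE_NOT_PRESENT  (1 entries read)
#3 VA=0xA860080B43F (w,user):
  [0] read 0x3C idx=21: raw=0x4C007 flags P=1 W=1 U=1 S=0
  [1] read 0x4C idx=24: raw=0x4D007 flags P=1 W=1 U=1 S=0
  [2] read 0x4D idx=4: raw=0x51007 flags P=1 W=1 U=1 S=0
  [3] read 0x51 idx=11: raw=0x52005 flags P=1 W=0 U=1 S=0
  → PROTECTION_VIOLATION  (4 entries read)

Access #0 PA: 0x45AFF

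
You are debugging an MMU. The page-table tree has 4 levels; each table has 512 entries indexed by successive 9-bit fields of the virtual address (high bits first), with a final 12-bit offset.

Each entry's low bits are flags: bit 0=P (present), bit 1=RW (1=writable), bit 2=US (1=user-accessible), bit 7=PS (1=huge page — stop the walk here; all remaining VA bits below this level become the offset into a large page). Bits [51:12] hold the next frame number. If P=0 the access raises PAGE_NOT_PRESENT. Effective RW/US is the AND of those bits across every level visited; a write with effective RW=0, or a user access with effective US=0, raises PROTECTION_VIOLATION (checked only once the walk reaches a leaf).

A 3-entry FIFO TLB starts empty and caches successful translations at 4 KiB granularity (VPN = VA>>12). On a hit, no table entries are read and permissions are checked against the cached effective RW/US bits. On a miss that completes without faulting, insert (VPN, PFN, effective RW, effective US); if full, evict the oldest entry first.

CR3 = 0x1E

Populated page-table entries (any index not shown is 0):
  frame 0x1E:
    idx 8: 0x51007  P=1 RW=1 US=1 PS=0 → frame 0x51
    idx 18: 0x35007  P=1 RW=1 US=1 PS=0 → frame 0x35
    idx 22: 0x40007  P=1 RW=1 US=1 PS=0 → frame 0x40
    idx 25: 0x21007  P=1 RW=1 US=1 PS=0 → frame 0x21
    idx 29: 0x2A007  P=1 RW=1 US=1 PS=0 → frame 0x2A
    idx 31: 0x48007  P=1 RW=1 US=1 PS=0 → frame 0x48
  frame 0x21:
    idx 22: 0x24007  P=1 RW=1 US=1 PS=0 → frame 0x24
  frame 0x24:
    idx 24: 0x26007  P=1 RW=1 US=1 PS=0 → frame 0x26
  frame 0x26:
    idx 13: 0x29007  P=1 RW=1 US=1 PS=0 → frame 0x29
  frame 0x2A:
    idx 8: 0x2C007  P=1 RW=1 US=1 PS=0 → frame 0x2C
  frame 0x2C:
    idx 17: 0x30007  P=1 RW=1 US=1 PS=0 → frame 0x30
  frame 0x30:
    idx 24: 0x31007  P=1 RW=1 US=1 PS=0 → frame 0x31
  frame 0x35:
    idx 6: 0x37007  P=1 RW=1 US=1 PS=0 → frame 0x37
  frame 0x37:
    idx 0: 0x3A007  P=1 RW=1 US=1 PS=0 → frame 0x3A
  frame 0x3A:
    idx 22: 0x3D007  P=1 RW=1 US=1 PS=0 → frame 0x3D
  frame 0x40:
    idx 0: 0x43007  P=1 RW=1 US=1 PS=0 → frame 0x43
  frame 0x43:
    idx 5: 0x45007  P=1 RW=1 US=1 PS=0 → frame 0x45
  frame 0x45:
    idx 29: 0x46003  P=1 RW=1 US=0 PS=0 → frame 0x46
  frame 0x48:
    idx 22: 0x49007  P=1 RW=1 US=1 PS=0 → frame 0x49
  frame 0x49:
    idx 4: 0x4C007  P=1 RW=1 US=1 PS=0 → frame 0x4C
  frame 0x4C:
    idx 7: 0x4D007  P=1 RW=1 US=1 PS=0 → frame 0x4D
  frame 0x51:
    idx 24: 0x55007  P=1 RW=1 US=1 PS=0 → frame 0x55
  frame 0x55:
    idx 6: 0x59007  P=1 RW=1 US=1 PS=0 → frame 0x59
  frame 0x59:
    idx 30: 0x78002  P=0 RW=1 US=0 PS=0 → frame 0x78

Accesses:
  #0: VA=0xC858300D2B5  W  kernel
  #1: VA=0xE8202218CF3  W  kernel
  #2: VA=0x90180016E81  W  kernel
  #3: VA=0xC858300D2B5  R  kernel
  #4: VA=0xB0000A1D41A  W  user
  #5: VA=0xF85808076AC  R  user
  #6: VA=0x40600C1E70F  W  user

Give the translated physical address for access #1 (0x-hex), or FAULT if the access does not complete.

Walk each access:
#0 VA=0xC858300D2B5 (w,kernel):
  L0 @0x1E[25] → 0x21007  P=1,RW=1,US=1,PS=0
  L1 @0x21[22] → 0x24007  P=1,RW=1,US=1,PS=0
  L2 @0x24[24] → 0x26007  P=1,RW=1,US=1,PS=0
  L3 @0x26[13] → 0x29007  P=1,RW=1,US=1,PS=0
  ✓ 0x292B5  — 4 lookups
#1 VA=0xE8202218CF3 (w,kernel):
  L0 @0x1E[29] → 0x2A007  P=1,RW=1,US=1,PS=0
  L1 @0x2A[8] → 0x2C007  P=1,RW=1,US=1,PS=0
  L2 @0x2C[17] → 0x30007  P=1,RW=1,US=1,PS=0
  L3 @0x30[24] → 0x31007  P=1,RW=1,US=1,PS=0
  ✓ 0x31CF3  — 4 lookups
#2 VA=0x90180016E81 (w,kernel):
  L0 @0x1E[18] → 0x35007  P=1,RW=1,US=1,PS=0
  L1 @0x35[6] → 0x37007  P=1,RW=1,US=1,PS=0
  L2 @0x37[0] → 0x3A007  P=1,RW=1,US=1,PS=0
  L3 @0x3A[22] → 0x3D007  P=1,RW=1,US=1,PS=0
  ✓ 0x3DE81  — 4 lookups
#3 VA=0xC858300D2B5 (r,kernel):
  TLB hit vpn=0xC858300D → PA=0x292B5
#4 VA=0xB0000A1D41A (w,user):
  L0 @0x1E[22] → 0x40007  P=1,RW=1,US=1,PS=0
  L1 @0x40[0] → 0x43007  P=1,RW=1,US=1,PS=0
  L2 @0x43[5] → 0x45007  P=1,RW=1,US=1,PS=0
  L3 @0x45[29] → 0x46003  P=1,RW=1,US=0,PS=0
  → PROTECTION_VIOLATION  (4 entries read)
#5 VA=0xF85808076AC (r,user):
  L0 @0x1E[31] → 0x48007  P=1,RW=1,US=1,PS=0
  L1 @0x48[22] → 0x49007  P=1,RW=1,US=1,PS=0
  L2 @0x49[4] → 0x4C007  P=1,RW=1,US=1,PS=0
  L3 @0x4C[7] → 0x4D007  P=1,RW=1,US=1,PS=0
  ✓ 0x4D6AC  — 4 lookups
#6 VA=0x40600C1E70F (w,user):
  L0 @0x1E[8] → 0x51007  P=1,RW=1,US=1,PS=0
  L1 @0x51[24] → 0x55007  P=1,RW=1,US=1,PS=0
  L2 @0x55[6] → 0x59007  P=1,RW=1,US=1,PS=0
  L3 @0x59[30] → 0x78002  P=0,RW=1,US=0,PS=0
  → PAGE_NOT_PRESENT  (4 entries read)

Access #1 PA: 0x31CF3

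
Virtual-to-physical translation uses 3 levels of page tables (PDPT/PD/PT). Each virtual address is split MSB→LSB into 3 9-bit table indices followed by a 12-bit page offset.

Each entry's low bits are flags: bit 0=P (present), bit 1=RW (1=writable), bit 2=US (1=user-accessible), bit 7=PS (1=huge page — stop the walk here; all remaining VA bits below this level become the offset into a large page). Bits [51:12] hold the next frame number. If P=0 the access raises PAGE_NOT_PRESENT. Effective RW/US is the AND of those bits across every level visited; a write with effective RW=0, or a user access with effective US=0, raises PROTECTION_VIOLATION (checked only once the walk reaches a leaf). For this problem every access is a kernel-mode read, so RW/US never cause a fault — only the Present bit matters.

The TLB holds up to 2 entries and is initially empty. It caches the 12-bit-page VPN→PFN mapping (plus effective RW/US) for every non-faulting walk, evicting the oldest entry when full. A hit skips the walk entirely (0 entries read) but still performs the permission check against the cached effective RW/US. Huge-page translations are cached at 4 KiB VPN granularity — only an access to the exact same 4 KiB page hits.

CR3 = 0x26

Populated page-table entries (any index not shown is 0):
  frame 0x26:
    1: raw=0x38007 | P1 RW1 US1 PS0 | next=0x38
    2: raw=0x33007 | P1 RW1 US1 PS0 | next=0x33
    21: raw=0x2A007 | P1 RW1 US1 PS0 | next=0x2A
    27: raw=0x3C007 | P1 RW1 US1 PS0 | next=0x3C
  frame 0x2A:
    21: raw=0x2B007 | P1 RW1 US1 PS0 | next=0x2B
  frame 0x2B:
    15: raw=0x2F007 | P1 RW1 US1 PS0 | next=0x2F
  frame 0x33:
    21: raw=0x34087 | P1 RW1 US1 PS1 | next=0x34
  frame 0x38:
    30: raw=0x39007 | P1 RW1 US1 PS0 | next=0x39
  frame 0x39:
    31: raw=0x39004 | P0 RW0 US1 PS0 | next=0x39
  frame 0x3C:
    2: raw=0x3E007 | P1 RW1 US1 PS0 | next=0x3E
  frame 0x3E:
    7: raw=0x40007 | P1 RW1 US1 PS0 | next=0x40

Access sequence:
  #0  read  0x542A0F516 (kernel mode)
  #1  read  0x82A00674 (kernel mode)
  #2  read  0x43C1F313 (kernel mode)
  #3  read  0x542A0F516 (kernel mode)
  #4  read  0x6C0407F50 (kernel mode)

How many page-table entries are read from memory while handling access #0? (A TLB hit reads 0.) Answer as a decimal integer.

Trace:
#0 VA=0x542A0F516 (r,kernel):
  L0 @0x26[21] → 0x2A007  P=1,RW=1,US=1,PS=0
  L1 @0x2A[21] → 0x2B007  P=1,RW=1,US=1,PS=0
  L2 @0x2B[15] → 0x2F007  P=1,RW=1,US=1,PS=0
  → PA=0x2F516  (3 entries read)
#1 VA=0x82A00674 (r,kernel):
  L0 @0x26[2] → 0x33007  P=1,RW=1,US=1,PS=0
  L1 @0x33[21] → 0x34087  P=1,RW=1,US=1,PS=1
  → PA=0x34674 (huge @L1)  (2 entries read)
#2 VA=0x43C1F313 (r,kernel):
  L0 @0x26[1] → 0x38007  P=1,RW=1,US=1,PS=0
  L1 @0x38[30] → 0x39007  P=1,RW=1,US=1,PS=0
  L2 @0x39[31] → 0x39004  P=0,RW=0,US=1,PS=0
  → PAGE_NOT_PRESENT  (3 entries read)
#3 VA=0x542A0F516 (r,kernel):
  TLB hit vpn=0x542A0F → PA=0x2F516
#4 VA=0x6C0407F50 (r,kernel):
  L0 @0x26[27] → 0x3C007  P=1,RW=1,US=1,PS=0
  L1 @0x3C[2] → 0x3E007  P=1,RW=1,US=1,PS=0
  L2 @0x3E[7] → 0x40007  P=1,RW=1,US=1,PS=0
  → PA=0x40F50  (3 entries read)

Entries read for #0: 3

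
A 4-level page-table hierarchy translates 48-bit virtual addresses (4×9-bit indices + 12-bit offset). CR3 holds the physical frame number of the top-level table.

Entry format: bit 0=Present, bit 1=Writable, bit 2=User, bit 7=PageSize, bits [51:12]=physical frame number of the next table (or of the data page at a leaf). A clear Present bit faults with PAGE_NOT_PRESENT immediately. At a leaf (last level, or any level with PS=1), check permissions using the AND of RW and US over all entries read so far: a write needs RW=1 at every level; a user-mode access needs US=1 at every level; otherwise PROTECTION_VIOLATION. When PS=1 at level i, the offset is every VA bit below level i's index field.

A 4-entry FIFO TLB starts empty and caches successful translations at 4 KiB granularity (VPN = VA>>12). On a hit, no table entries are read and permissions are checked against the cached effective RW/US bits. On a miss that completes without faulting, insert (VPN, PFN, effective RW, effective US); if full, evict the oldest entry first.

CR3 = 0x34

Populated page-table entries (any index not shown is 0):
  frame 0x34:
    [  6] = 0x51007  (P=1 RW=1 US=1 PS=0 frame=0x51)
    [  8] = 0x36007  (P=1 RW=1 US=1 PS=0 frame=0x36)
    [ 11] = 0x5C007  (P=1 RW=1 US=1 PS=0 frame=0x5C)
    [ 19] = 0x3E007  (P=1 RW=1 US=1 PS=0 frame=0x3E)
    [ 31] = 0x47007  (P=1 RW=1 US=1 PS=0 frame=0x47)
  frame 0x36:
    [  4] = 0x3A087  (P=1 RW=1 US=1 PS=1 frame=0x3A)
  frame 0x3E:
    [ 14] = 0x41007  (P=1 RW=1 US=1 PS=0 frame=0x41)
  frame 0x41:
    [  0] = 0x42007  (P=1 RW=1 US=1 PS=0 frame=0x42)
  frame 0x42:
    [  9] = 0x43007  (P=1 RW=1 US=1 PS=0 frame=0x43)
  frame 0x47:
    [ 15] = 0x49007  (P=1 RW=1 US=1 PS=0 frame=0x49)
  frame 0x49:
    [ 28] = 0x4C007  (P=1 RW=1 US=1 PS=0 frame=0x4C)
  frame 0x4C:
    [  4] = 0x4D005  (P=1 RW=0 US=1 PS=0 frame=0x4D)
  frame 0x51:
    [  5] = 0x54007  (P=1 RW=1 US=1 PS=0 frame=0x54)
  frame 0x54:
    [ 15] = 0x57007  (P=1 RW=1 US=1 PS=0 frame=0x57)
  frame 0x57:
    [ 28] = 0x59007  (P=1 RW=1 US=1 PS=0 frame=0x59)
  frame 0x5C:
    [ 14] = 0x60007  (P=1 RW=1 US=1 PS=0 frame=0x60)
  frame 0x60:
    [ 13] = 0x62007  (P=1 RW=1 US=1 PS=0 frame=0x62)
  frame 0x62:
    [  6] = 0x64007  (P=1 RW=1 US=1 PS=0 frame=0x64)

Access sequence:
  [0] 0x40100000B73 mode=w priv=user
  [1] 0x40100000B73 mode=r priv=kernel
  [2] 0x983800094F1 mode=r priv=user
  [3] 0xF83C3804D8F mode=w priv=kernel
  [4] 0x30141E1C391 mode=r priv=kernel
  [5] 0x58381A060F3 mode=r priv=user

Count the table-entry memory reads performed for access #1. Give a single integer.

Per-access translation:
#0 VA=0x40100000B73 (w,user):
  [0] read 0x34 idx=8: raw=0x36007 flags P=1 W=1 U=1 S=0
  [1] read 0x36 idx=4: raw=0x3A087 flags P=1 W=1 U=1 S=1
  ✓ 0x3AB73 (huge @L1)  — 2 lookups
#1 VA=0x40100000B73 (r,kernel):
  TLB hit vpn=0x40100000 → PA=0x3AB73
#2 VA=0x983800094F1 (r,user):
  [0] read 0x34 idx=19: raw=0x3E007 flags P=1 W=1 U=1 S=0
  [1] read 0x3E idx=14: raw=0x41007 flags P=1 W=1 U=1 S=0
  [2] read 0x41 idx=0: raw=0x42007 flags P=1 W=1 U=1 S=0
  [3] read 0x42 idx=9: raw=0x43007 flags P=1 W=1 U=1 S=0
  ✓ 0x434F1  — 4 lookups
#3 VA=0xF83C3804D8F (w,kernel):
  [0] read 0x34 idx=31: raw=0x47007 flags P=1 W=1 U=1 S=0
  [1] read 0x47 idx=15: raw=0x49007 flags P=1 W=1 U=1 S=0
  [2] read 0x49 idx=28: raw=0x4C007 flags P=1 W=1 U=1 S=0
  [3] read 0x4C idx=4: raw=0x4D005 flags P=1 W=0 U=1 S=0
  ⇒ fault: PROTECTION_VIOLATION  — 4 lookups
#4 VA=0x30141E1C391 (r,kernel):
  [0] read 0x34 idx=6: raw=0x51007 flags P=1 W=1 U=1 S=0
  [1] read 0x51 idx=5: raw=0x54007 flags P=1 W=1 U=1 S=0
  [2] read 0x54 idx=15: raw=0x57007 flags P=1 W=1 U=1 S=0
  [3] read 0x57 idx=28: raw=0x59007 flags P=1 W=1 U=1 S=0
  ✓ 0x59391  — 4 lookups
#5 VA=0x58381A060F3 (r,user):
  [0] read 0x34 idx=11: raw=0x5C007 flags P=1 W=1 U=1 S=0
  [1] read 0x5C idx=14: raw=0x60007 flags P=1 W=1 U=1 S=0
  [2] read 0x60 idx=13: raw=0x62007 flags P=1 W=1 U=1 S=0
  [3] read 0x62 idx=6: raw=0x64007 flags P=1 W=1 U=1 S=0
  ✓ 0x640F3  — 4 lookups

Entries read for #1: 0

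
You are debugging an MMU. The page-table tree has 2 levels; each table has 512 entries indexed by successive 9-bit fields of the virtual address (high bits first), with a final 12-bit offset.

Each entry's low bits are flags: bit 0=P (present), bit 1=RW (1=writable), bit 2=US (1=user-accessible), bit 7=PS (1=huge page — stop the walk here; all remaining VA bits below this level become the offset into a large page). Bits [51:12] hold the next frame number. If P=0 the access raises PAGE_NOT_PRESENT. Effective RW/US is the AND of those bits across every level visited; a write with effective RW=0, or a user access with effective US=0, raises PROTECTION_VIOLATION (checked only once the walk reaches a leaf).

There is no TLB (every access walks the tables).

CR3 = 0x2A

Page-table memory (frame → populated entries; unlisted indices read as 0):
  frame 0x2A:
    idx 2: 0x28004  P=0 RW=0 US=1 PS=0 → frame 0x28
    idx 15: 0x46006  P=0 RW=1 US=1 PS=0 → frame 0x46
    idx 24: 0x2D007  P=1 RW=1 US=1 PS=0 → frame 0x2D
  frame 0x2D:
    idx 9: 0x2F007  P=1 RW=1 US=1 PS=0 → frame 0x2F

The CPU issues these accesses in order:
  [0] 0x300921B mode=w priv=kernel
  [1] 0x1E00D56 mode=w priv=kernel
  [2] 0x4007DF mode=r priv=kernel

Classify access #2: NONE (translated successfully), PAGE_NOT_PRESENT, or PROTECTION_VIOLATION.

Trace:
#0 VA=0x300921B (w,kernel):
  [0] read 0x2A idx=24: raw=0x2D007 flags P=1 W=1 U=1 S=0
  [1] read 0x2D idx=9: raw=0x2F007 flags P=1 W=1 U=1 S=0
  ✓ 0x2F21B  — 2 lookups
#1 VA=0x1E00D56 (w,kernel):
  [0] read 0x2A idx=15: raw=0x46006 flags P=0 W=1 U=1 S=0
  ✗ PAGE_NOT_PRESENT  [1 reads]
#2 VA=0x4007DF (r,kernel):
  [0] read 0x2A idx=2: raw=0x28004 flags P=0 W=0 U=1 S=0
  ✗ PAGE_NOT_PRESENT  [1 reads]

Access #2 fault: PAGE_NOT_PRESENT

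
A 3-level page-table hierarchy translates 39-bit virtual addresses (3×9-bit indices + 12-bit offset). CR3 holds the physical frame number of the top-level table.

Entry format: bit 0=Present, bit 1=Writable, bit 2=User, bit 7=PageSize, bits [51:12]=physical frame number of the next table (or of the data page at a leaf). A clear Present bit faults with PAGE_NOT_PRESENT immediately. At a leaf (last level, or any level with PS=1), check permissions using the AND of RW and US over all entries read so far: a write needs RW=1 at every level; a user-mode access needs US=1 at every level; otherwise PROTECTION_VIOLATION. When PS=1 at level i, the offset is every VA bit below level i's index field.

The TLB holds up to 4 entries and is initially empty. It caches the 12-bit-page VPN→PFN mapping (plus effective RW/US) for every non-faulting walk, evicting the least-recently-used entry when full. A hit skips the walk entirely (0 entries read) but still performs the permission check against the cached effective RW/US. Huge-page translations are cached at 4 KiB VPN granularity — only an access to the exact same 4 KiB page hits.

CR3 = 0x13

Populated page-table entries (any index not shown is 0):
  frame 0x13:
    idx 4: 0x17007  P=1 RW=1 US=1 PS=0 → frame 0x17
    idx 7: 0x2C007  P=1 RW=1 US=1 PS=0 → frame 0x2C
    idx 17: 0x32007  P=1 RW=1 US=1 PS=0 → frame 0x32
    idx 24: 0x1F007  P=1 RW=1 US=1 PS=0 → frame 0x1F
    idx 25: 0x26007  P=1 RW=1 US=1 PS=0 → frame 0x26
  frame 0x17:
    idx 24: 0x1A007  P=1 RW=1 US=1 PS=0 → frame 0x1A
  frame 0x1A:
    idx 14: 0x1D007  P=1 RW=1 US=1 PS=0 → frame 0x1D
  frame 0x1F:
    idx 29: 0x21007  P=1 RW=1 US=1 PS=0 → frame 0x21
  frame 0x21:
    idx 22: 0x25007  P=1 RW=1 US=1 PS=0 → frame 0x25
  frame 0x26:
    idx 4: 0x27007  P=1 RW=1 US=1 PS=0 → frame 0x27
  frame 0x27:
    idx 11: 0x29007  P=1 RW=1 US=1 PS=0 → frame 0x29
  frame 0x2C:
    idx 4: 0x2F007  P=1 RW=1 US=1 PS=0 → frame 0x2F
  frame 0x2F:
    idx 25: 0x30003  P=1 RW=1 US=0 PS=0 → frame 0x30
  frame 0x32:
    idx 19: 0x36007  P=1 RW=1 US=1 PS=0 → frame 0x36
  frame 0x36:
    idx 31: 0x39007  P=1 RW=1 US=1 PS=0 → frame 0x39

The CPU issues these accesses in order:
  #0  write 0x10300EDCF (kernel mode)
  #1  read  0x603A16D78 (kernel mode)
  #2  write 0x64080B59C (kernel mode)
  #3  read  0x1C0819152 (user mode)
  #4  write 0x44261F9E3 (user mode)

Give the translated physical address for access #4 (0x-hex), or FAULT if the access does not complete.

Walk each access:
#0 VA=0x10300EDCF (w,kernel):
  L0 @0x13[4] → 0x17007  P=1,RW=1,US=1,PS=0
  L1 @0x17[24] → 0x1A007  P=1,RW=1,US=1,PS=0
  L2 @0x1A[14] → 0x1D007  P=1,RW=1,US=1,PS=0
  → PA=0x1DDCF  (3 entries read)
#1 VA=0x603A16D78 (r,kernel):
  L0 @0x13[24] → 0x1F007  P=1,RW=1,US=1,PS=0
  L1 @0x1F[29] → 0x21007  P=1,RW=1,US=1,PS=0
  L2 @0x21[22] → 0x25007  P=1,RW=1,US=1,PS=0
  → PA=0x25D78  (3 entries read)
#2 VA=0x64080B59C (w,kernel):
  L0 @0x13[25] → 0x26007  P=1,RW=1,US=1,PS=0
  L1 @0x26[4] → 0x27007  P=1,RW=1,US=1,PS=0
  L2 @0x27[11] → 0x29007  P=1,RW=1,US=1,PS=0
  → PA=0x2959C  (3 entries read)
#3 VA=0x1C0819152 (r,user):
  L0 @0x13[7] → 0x2C007  P=1,RW=1,US=1,PS=0
  L1 @0x2C[4] → 0x2F007  P=1,RW=1,US=1,PS=0
  L2 @0x2F[25] → 0x30003  P=1,RW=1,US=0,PS=0
  ⇒ fault: PROTECTION_VIOLATION  — 3 lookups
#4 VA=0x44261F9E3 (w,user):
  L0 @0x13[17] → 0x32007  P=1,RW=1,US=1,PS=0
  L1 @0x32[19] → 0x36007  P=1,RW=1,US=1,PS=0
  L2 @0x36[31] → 0x39007  P=1,RW=1,US=1,PS=0
  → PA=0x399E3  (3 entries read)

Access #4 PA: 0x399E3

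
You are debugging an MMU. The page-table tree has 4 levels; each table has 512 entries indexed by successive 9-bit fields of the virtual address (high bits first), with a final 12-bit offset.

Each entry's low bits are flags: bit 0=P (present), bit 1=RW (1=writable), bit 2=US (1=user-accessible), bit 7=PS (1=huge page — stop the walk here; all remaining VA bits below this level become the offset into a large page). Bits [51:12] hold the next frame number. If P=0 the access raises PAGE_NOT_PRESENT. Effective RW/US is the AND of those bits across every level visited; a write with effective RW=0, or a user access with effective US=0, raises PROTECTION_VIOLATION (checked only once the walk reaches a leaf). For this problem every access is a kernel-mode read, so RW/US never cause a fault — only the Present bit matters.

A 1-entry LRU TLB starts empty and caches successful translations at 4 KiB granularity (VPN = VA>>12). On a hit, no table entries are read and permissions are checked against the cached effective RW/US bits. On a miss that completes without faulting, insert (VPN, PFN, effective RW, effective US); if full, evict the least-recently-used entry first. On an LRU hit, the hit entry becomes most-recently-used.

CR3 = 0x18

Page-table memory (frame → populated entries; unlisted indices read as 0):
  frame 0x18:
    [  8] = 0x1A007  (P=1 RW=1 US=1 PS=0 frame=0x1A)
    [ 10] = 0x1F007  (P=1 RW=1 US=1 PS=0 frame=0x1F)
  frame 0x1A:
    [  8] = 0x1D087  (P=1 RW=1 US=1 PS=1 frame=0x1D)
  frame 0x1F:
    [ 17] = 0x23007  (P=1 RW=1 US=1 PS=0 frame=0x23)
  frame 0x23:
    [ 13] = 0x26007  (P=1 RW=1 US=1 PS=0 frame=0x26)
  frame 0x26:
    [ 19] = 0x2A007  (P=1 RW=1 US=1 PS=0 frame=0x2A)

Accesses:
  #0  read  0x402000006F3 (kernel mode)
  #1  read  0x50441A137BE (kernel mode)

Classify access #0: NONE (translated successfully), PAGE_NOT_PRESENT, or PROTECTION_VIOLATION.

Per-access translation:
#0 VA=0x402000006F3 (r,kernel):
  lvl0: tbl 0x18, slot 8 ⇒ 0x1A007 (P1/RW1/US1/PS0)
  lvl1: tbl 0x1A, slot 8 ⇒ 0x1D087 (P1/RW1/US1/PS1)
  ✓ 0x1D6F3 (huge @L1)  — 2 lookups
#1 VA=0x50441A137BE (r,kernel):
  lvl0: tbl 0x18, slot 10 ⇒ 0x1F007 (P1/RW1/US1/PS0)
  lvl1: tbl 0x1F, slot 17 ⇒ 0x23007 (P1/RW1/US1/PS0)
  lvl2: tbl 0x23, slot 13 ⇒ 0x26007 (P1/RW1/US1/PS0)
  lvl3: tbl 0x26, slot 19 ⇒ 0x2A007 (P1/RW1/US1/PS0)
  ✓ 0x2A7BE  — 4 lookups

Access #0 fault: NONE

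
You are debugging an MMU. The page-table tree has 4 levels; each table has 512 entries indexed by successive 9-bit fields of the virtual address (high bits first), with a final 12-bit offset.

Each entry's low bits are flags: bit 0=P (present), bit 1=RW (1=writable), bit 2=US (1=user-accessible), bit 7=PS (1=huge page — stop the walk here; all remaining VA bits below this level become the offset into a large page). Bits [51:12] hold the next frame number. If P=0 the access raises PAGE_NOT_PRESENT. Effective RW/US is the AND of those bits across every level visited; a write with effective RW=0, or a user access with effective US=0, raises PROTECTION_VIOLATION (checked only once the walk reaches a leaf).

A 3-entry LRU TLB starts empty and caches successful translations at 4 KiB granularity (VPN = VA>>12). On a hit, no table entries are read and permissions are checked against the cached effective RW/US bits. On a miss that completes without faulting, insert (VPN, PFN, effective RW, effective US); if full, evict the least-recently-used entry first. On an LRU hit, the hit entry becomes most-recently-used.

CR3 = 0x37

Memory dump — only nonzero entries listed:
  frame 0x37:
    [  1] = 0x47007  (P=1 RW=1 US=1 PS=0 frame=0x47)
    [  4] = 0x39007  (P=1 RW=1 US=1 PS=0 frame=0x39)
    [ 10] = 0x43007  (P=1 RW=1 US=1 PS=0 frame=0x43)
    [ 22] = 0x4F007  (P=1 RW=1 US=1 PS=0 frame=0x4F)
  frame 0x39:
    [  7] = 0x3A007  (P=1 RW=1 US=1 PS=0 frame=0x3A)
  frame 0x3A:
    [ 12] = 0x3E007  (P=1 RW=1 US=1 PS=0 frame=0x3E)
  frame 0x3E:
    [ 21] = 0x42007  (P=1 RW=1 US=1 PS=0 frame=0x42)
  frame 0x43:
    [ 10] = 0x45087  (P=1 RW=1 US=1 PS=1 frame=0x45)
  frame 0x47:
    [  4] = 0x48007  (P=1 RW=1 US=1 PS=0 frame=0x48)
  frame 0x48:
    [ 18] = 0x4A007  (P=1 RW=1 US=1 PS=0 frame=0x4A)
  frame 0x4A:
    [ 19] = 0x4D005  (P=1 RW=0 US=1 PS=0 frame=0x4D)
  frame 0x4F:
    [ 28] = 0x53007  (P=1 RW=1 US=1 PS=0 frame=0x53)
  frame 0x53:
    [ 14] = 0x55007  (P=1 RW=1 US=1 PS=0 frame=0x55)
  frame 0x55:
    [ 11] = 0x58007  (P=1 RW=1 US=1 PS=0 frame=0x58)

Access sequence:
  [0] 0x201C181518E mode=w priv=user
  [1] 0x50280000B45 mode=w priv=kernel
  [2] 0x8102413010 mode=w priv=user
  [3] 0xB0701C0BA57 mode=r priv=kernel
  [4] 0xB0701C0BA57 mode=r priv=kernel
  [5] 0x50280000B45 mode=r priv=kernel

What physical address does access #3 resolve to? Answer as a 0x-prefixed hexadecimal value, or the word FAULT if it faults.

Per-access translation:
#0 VA=0x201C181518E (w,user):
  L0: frame=0x37 idx=4 entry=0x39007 [P=1 RW=1 US=1 PS=0]
  L1: frame=0x39 idx=7 entry=0x3A007 [P=1 RW=1 US=1 PS=0]
  L2: frame=0x3A idx=12 entry=0x3E007 [P=1 RW=1 US=1 PS=0]
  L3: frame=0x3E idx=21 entry=0x42007 [P=1 RW=1 US=1 PS=0]
  ⇒ phys 0x4218E  [4 reads]
#1 VA=0x50280000B45 (w,kernel):
  L0: frame=0x37 idx=10 entry=0x43007 [P=1 RW=1 US=1 PS=0]
  L1: frame=0x43 idx=10 entry=0x45087 [P=1 RW=1 US=1 PS=1]
  ⇒ phys 0x45B45 (huge @L1)  [2 reads]
#2 VA=0x8102413010 (w,user):
  L0: frame=0x37 idx=1 entry=0x47007 [P=1 RW=1 US=1 PS=0]
  L1: frame=0x47 idx=4 entry=0x48007 [P=1 RW=1 US=1 PS=0]
  L2: frame=0x48 idx=18 entry=0x4A007 [P=1 RW=1 US=1 PS=0]
  L3: frame=0x4A idx=19 entry=0x4D005 [P=1 RW=0 US=1 PS=0]
  ✗ PROTECTION_VIOLATION  [4 reads]
#3 VA=0xB0701C0BA57 (r,kernel):
  L0: frame=0x37 idx=22 entry=0x4F007 [P=1 RW=1 US=1 PS=0]
  L1: frame=0x4F idx=28 entry=0x53007 [P=1 RW=1 US=1 PS=0]
  L2: frame=0x53 idx=14 entry=0x55007 [P=1 RW=1 US=1 PS=0]
  L3: frame=0x55 idx=11 entry=0x58007 [P=1 RW=1 US=1 PS=0]
  ⇒ phys 0x58A57  [4 reads]
#4 VA=0xB0701C0BA57 (r,kernel):
  TLB hit vpn=0xB0701C0B → PA=0x58A57
#5 VA=0x50280000B45 (r,kernel):
  TLB hit vpn=0x50280000 → PA=0x45B45

Access #3 PA: 0x58A57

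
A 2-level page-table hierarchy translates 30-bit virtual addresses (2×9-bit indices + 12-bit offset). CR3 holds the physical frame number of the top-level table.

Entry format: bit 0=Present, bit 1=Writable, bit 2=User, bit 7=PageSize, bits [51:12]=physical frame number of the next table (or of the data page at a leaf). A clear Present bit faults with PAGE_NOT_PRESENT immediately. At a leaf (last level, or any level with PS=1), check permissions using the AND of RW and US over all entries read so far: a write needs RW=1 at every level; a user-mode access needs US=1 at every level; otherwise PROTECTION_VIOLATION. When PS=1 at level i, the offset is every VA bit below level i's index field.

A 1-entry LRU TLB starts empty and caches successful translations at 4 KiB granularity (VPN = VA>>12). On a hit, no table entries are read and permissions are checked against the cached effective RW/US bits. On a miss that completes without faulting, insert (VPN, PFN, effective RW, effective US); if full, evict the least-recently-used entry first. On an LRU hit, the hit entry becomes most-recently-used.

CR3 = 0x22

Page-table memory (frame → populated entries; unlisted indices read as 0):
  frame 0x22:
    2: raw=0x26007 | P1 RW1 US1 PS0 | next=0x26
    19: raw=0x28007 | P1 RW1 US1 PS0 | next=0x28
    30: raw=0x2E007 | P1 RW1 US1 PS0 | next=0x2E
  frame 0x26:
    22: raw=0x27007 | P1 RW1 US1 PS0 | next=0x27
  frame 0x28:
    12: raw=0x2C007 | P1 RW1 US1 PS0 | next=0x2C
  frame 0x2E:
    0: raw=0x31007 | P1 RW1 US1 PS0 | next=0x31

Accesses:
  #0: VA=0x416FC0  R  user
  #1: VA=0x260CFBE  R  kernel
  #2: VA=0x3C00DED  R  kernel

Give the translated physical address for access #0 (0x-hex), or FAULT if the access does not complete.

Trace:
#0 VA=0x416FC0 (r,user):
  lvl0: tbl 0x22, slot 2 ⇒ 0x26007 (P1/RW1/US1/PS0)
  lvl1: tbl 0x26, slot 22 ⇒ 0x27007 (P1/RW1/US1/PS0)
  ✓ 0x27FC0  — 2 lookups
#1 VA=0x260CFBE (r,kernel):
  lvl0: tbl 0x22, slot 19 ⇒ 0x28007 (P1/RW1/US1/PS0)
  lvl1: tbl 0x28, slot 12 ⇒ 0x2C007 (P1/RW1/US1/PS0)
  ✓ 0x2CFBE  — 2 lookups
#2 VA=0x3C00DED (r,kernel):
  lvl0: tbl 0x22, slot 30 ⇒ 0x2E007 (P1/RW1/US1/PS0)
  lvl1: tbl 0x2E, slot 0 ⇒ 0x31007 (P1/RW1/US1/PS0)
  ✓ 0x31DED  — 2 lookups

Access #0 PA: 0x27FC0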